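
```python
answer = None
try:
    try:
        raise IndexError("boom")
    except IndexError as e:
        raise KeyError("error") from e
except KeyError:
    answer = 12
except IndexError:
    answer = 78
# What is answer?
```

Step-by-step execution trace:
1. Inner try raises IndexError; inner `except IndexError as e` catches it.
2. `raise KeyError(...) from e` raises KeyError (IndexError is attached as __cause__, but only KeyError is active).
3. Outer `except KeyError` matches → answer = 12.
4. `except IndexError` is not reached.
Result: 12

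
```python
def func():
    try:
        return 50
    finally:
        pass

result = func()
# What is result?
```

Step-by-step execution trace:
1. `func()` enters try: `return 50` sets pending return value 50.
2. Before returning, `finally: pass` runs (no effect).
3. func() returns 50 → result = 50.
Result: 50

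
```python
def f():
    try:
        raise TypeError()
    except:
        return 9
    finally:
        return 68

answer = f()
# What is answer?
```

Step-by-step execution trace:
1. `f()` enters try: `raise TypeError()` raises TypeError.
2. bare `except` matches → `return 9` sets pending return value 9.
3. Before returning, `finally: return 68` runs and overrides the pending return.
4. f() returns 68 → answer = 68.
Result: 68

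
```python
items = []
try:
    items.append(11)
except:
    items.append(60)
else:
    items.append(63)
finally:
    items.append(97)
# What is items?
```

Step-by-step execution trace:
1. try: `items.append(11)` → items = [11]. No exception raised.
2. `except` is skipped.
3. `else` runs: `items.append(63)` → items = [11, 63].
4. `finally` always runs: `items.append(97)` → items = [11, 63, 97].
Result: [11, 63, 97]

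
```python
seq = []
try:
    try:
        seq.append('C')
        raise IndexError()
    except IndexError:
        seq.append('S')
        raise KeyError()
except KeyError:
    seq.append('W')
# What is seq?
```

Step-by-step execution trace:
1. Inner try: `seq.append('C')` → seq = ['C'].
2. `raise IndexError()` raises IndexError.
3. Inner `except IndexError` matches → `seq.append('S')` → seq = ['C', 'S'].
4. `raise KeyError()` raises KeyError; propagates to outer try.
5. Outer `except KeyError` matches → `seq.append('W')` → seq = ['C', 'S', 'W'].
Result: ['C', 'S', 'W']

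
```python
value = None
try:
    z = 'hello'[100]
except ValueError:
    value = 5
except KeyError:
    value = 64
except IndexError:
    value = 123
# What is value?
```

Step-by-step execution trace:
1. `z = 'hello'[100]` raises IndexError.
2. `except ValueError` does not match IndexError; skipped.
3. `except KeyError` does not match IndexError; skipped.
4. `except IndexError` matches → value = 123.
Result: 123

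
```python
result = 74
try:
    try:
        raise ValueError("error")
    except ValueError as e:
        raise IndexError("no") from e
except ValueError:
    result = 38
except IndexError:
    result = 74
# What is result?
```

Step-by-step execution trace:
1. Inner try raises ValueError; inner `except ValueError as e` catches it.
2. `raise IndexError(...) from e` raises IndexError (ValueError is attached as __cause__, but only IndexError is active).
3. Outer `except ValueError` does not match IndexError; skipped.
4. Outer `except IndexError` matches → result = 74.
Result: 74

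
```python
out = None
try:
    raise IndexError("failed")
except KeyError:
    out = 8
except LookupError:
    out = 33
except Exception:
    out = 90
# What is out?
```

Step-by-step execution trace:
1. `raise IndexError(...)` raises IndexError.
2. `except KeyError` does not match (IndexError is not a subclass of KeyError); skipped.
3. `except LookupError` matches (IndexError is a subclass of LookupError) → out = 33.
4. `except Exception` is not reached.
Result: 33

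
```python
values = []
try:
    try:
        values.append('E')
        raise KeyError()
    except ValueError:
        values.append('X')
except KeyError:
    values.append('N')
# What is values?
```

Step-by-step execution trace:
1. Inner try: `values.append('E')` → values = ['E'].
2. `raise KeyError()` raises KeyError.
3. Inner `except ValueError` does not match KeyError; exception propagates to outer try.
4. Outer `except KeyError` matches → `values.append('N')` → values = ['E', 'N'].
Result: ['E', 'N']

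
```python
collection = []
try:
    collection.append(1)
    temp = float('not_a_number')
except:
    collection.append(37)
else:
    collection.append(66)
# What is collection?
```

Step-by-step execution trace:
1. try: `collection.append(1)` → collection = [1].
2. `temp = float('not_a_number')` raises ValueError.
3. bare `except` matches → `collection.append(37)` → collection = [1, 37].
4. `else` is skipped (an exception was raised).
Result: [1, 37]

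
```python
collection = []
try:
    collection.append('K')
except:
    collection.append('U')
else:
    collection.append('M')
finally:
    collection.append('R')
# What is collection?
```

Step-by-step execution trace:
1. try: `collection.append('K')` → collection = ['K']. No exception raised.
2. `except` is skipped.
3. `else` runs: `collection.append('M')` → collection = ['K', 'M'].
4. `finally` always runs: `collection.append('R')` → collection = ['K', 'M', 'R'].
Result: ['K', 'M', 'R']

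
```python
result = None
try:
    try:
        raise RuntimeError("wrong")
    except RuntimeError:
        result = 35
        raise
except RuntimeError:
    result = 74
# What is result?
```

Step-by-step execution trace:
1. Inner try: `raise RuntimeError("wrong")` raises RuntimeError.
2. Inner `except RuntimeError` matches → result = 35.
3. bare `raise` re-raises the same RuntimeError.
4. Outer `except RuntimeError` matches → result = 74.
Result: 74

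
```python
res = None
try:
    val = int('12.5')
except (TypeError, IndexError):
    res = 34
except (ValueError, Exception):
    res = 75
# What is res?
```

Step-by-step execution trace:
1. `val = int('12.5')` raises ValueError.
2. `except (TypeError, IndexError)` does not match ValueError; skipped.
3. `except (ValueError, Exception)` matches (ValueError is in the tuple) → res = 75.
Result: 75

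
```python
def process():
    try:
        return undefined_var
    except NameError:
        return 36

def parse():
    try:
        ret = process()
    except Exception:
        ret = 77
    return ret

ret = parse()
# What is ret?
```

Step-by-step execution trace:
1. `parse()` calls `process()`.
2. In process: `undefined_var` raises NameError; `except NameError` catches it → returns 36.
3. In parse: `ret = process()` → ret = 36. No exception reaches parse.
4. `except Exception` is skipped; parse returns 36.
5. ret = 36.
Result: 36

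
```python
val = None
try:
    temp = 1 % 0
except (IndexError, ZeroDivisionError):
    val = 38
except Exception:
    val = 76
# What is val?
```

Step-by-step execution trace:
1. `temp = 1 % 0` raises ZeroDivisionError.
2. `except (IndexError, ZeroDivisionError)` matches (ZeroDivisionError is in the tuple) → val = 38.
3. `except Exception` is not reached.
Result: 38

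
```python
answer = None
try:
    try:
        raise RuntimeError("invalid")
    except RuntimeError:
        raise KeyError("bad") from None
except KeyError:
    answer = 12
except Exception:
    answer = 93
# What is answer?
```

Step-by-step execution trace:
1. Inner try raises RuntimeError; inner `except RuntimeError` catches it.
2. `raise KeyError(...) from None` raises KeyError (from None suppresses __context__, but the active exception is still KeyError).
3. Outer `except KeyError` matches → answer = 12.
4. `except Exception` is not reached.
Result: 12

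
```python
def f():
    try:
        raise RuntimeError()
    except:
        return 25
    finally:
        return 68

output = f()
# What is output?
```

Step-by-step execution trace:
1. `f()` enters try: `raise RuntimeError()` raises RuntimeError.
2. bare `except` matches → `return 25` sets pending return value 25.
3. Before returning, `finally: return 68` runs and overrides the pending return.
4. f() returns 68 → output = 68.
Result: 68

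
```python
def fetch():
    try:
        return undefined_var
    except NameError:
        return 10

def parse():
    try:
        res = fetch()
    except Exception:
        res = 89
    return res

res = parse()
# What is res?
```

Step-by-step execution trace:
1. `parse()` calls `fetch()`.
2. In fetch: `undefined_var` raises NameError; `except NameError` catches it → returns 10.
3. In parse: `res = fetch()` → res = 10. No exception reaches parse.
4. `except Exception` is skipped; parse returns 10.
5. res = 10.
Result: 10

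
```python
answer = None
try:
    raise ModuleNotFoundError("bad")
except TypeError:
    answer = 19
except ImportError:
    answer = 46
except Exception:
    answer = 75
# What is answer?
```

Step-by-step execution trace:
1. `raise ModuleNotFoundError(...)` raises ModuleNotFoundError.
2. `except TypeError` does not match (ModuleNotFoundError is not a subclass of TypeError); skipped.
3. `except ImportError` matches (ModuleNotFoundError is a subclass of ImportError) → answer = 46.
4. `except Exception` is not reached.
Result: 46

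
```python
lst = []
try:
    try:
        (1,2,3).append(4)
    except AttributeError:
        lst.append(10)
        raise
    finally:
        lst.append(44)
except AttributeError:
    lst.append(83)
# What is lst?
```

Step-by-step execution trace:
1. Inner try: `(1,2,3).append(4)` raises AttributeError.
2. Inner `except AttributeError` matches → `lst.append(10)` → lst = [10].
3. bare `raise` re-raises AttributeError.
4. Inner `finally` runs during unwinding: `lst.append(44)` → lst = [10, 44].
5. Outer `except AttributeError` matches → `lst.append(83)` → lst = [10, 44, 83].
Result: [10, 44, 83]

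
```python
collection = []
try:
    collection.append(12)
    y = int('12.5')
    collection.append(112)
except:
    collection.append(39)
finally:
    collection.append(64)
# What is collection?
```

Step-by-step execution trace:
1. try: `collection.append(12)` → collection = [12].
2. `y = int('12.5')` raises ValueError; `collection.append(112)` is not reached.
3. bare `except` matches → `collection.append(39)` → collection = [12, 39].
4. finally always runs: `collection.append(64)` → collection = [12, 39, 64].
Result: [12, 39, 64]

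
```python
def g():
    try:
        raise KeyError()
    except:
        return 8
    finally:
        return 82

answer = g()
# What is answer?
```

Step-by-step execution trace:
1. `g()` enters try: `raise KeyError()` raises KeyError.
2. bare `except` matches → `return 8` sets pending return value 8.
3. Before returning, `finally: return 82` runs and overrides the pending return.
4. g() returns 82 → answer = 82.
Result: 82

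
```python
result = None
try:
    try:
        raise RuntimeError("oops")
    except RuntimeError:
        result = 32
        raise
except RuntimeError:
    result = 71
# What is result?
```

Step-by-step execution trace:
1. Inner try: `raise RuntimeError("oops")` raises RuntimeError.
2. Inner `except RuntimeError` matches → result = 32.
3. bare `raise` re-raises the same RuntimeError.
4. Outer `except RuntimeError` matches → result = 71.
Result: 71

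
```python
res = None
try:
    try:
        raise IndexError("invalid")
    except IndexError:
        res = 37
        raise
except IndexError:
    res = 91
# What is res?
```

Step-by-step execution trace:
1. Inner try: `raise IndexError("invalid")` raises IndexError.
2. Inner `except IndexError` matches → res = 37.
3. bare `raise` re-raises the same IndexError.
4. Outer `except IndexError` matches → res = 91.
Result: 91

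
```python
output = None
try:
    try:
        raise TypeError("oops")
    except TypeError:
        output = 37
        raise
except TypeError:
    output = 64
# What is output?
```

Step-by-step execution trace:
1. Inner try: `raise TypeError("oops")` raises TypeError.
2. Inner `except TypeError` matches → output = 37.
3. bare `raise` re-raises the same TypeError.
4. Outer `except TypeError` matches → output = 64.
Result: 64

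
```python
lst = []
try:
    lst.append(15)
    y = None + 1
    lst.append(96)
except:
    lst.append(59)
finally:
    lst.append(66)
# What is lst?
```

Step-by-step execution trace:
1. try: `lst.append(15)` → lst = [15].
2. `y = None + 1` raises TypeError; `lst.append(96)` is not reached.
3. bare `except` matches → `lst.append(59)` → lst = [15, 59].
4. finally always runs: `lst.append(66)` → lst = [15, 59, 66].
Result: [15, 59, 66]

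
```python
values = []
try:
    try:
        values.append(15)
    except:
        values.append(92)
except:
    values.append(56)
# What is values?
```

Step-by-step execution trace:
1. Inner try: `values.append(15)` → values = [15]. No exception raised.
2. Inner `except` is skipped.
3. Inner try completes normally; outer `except` is skipped.
Result: [15]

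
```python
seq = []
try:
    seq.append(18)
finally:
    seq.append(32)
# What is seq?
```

Step-by-step execution trace:
1. try: `seq.append(18)` → seq = [18].
2. The try body completes without raising.
3. finally always runs: `seq.append(32)` → seq = [18, 32].
Result: [18, 32]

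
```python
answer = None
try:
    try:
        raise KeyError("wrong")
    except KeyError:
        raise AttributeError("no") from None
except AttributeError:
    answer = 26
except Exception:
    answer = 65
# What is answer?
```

Step-by-step execution trace:
1. Inner try raises KeyError; inner `except KeyError` catches it.
2. `raise AttributeError(...) from None` raises AttributeError (from None suppresses __context__, but the active exception is still AttributeError).
3. Outer `except AttributeError` matches → answer = 26.
4. `except Exception` is not reached.
Result: 26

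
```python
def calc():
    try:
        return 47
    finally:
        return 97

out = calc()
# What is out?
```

Step-by-step execution trace:
1. `calc()` enters try: `return 47` sets pending return value 47.
2. Before returning, `finally: return 97` runs and overrides the pending return.
3. calc() returns 97 → out = 97.
Result: 97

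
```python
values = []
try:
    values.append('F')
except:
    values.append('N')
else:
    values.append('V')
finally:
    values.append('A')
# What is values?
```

Step-by-step execution trace:
1. try: `values.append('F')` → values = ['F']. No exception raised.
2. `except` is skipped.
3. `else` runs: `values.append('V')` → values = ['F', 'V'].
4. `finally` always runs: `values.append('A')` → values = ['F', 'V', 'A'].
Result: ['F', 'V', 'A']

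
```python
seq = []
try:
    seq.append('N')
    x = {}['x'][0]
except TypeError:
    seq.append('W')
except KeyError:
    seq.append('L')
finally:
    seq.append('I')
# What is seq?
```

Step-by-step execution trace:
1. try: `seq.append('N')` → seq = ['N'].
2. `x = {}['x'][0]` raises KeyError.
3. `except TypeError` does not match KeyError; skipped.
4. `except KeyError` matches → `seq.append('L')` → seq = ['N', 'L'].
5. finally always runs: `seq.append('I')` → seq = ['N', 'L', 'I'].
Result: ['N', 'L', 'I']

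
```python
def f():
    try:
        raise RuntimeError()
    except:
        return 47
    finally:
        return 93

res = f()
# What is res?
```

Step-by-step execution trace:
1. `f()` enters try: `raise RuntimeError()` raises RuntimeError.
2. bare `except` matches → `return 47` sets pending return value 47.
3. Before returning, `finally: return 93` runs and overrides the pending return.
4. f() returns 93 → res = 93.
Result: 93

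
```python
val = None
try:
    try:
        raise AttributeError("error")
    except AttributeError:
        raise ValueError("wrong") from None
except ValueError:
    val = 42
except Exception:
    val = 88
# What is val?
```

Step-by-step execution trace:
1. Inner try raises AttributeError; inner `except AttributeError` catches it.
2. `raise ValueError(...) from None` raises ValueError (from None suppresses __context__, but the active exception is still ValueError).
3. Outer `except ValueError` matches → val = 42.
4. `except Exception` is not reached.
Result: 42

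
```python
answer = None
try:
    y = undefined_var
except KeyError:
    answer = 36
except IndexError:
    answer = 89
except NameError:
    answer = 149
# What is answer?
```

Step-by-step execution trace:
1. `y = undefined_var` raises NameError.
2. `except KeyError` does not match NameError; skipped.
3. `except IndexError` does not match NameError; skipped.
4. `except NameError` matches → answer = 149.
Result: 149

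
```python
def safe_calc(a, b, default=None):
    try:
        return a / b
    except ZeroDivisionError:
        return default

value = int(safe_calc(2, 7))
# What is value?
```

Step-by-step execution trace:
1. `safe_calc(2, 7)` enters try: `return 2 / 7` → returns 0.2857142857142857. No exception raised.
2. `except ZeroDivisionError` is skipped.
3. `int(0.2857142857142857)` → 0 → value = 0.
Result: 0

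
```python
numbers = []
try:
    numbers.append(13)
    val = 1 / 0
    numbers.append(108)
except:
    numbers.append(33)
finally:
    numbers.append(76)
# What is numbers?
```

Step-by-step execution trace:
1. try: `numbers.append(13)` → numbers = [13].
2. `val = 1 / 0` raises ZeroDivisionError; `numbers.append(108)` is not reached.
3. bare `except` matches → `numbers.append(33)` → numbers = [13, 33].
4. finally always runs: `numbers.append(76)` → numbers = [13, 33, 76].
Result: [13, 33, 76]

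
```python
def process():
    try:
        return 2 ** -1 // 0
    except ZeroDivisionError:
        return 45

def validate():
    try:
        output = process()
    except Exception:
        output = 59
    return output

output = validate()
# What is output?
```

Step-by-step execution trace:
1. `validate()` calls `process()`.
2. In process: `2 ** -1 // 0` raises ZeroDivisionError; `except ZeroDivisionError` catches it → returns 45.
3. In validate: `output = process()` → output = 45. No exception reaches validate.
4. `except Exception` is skipped; validate returns 45.
5. output = 45.
Result: 45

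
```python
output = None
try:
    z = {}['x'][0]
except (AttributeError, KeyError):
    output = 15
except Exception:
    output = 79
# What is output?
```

Step-by-step execution trace:
1. `z = {}['x'][0]` raises KeyError.
2. `except (AttributeError, KeyError)` matches (KeyError is in the tuple) → output = 15.
3. `except Exception` is not reached.
Result: 15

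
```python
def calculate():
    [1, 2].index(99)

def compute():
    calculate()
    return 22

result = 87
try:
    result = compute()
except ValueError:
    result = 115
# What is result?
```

Step-by-step execution trace:
1. result starts at 87.
2. try: `compute()` calls `calculate()`.
3. `calculate()` evaluates `[1, 2].index(99)`, which raises ValueError; it propagates through compute (uncaught).
4. `return 22` in compute is not reached; the assignment to result does not complete.
5. `except ValueError` matches → result = 115.
Result: 115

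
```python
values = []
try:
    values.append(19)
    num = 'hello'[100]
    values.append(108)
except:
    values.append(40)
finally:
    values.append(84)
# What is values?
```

Step-by-step execution trace:
1. try: `values.append(19)` → values = [19].
2. `num = 'hello'[100]` raises IndexError; `values.append(108)` is not reached.
3. bare `except` matches → `values.append(40)` → values = [19, 40].
4. finally always runs: `values.append(84)` → values = [19, 40, 84].
Result: [19, 40, 84]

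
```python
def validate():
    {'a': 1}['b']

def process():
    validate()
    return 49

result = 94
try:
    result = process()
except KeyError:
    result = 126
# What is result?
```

Step-by-step execution trace:
1. result starts at 94.
2. try: `process()` calls `validate()`.
3. `validate()` evaluates `{'a': 1}['b']`, which raises KeyError; it propagates through process (uncaught).
4. `return 49` in process is not reached; the assignment to result does not complete.
5. `except KeyError` matches → result = 126.
Result: 126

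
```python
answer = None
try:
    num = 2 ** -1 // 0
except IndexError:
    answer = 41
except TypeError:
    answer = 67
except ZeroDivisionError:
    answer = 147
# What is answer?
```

Step-by-step execution trace:
1. `num = 2 ** -1 // 0` raises ZeroDivisionError.
2. `except IndexError` does not match ZeroDivisionError; skipped.
3. `except TypeError` does not match ZeroDivisionError; skipped.
4. `except ZeroDivisionError` matches → answer = 147.
Result: 147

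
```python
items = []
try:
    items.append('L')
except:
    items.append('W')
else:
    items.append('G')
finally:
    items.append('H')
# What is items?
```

Step-by-step execution trace:
1. try: `items.append('L')` → items = ['L']. No exception raised.
2. `except` is skipped.
3. `else` runs: `items.append('G')` → items = ['L', 'G'].
4. `finally` always runs: `items.append('H')` → items = ['L', 'G', 'H'].
Result: ['L', 'G', 'H']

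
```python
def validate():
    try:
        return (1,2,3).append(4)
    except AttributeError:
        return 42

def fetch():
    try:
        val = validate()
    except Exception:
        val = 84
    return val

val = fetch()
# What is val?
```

Step-by-step execution trace:
1. `fetch()` calls `validate()`.
2. In validate: `(1,2,3).append(4)` raises AttributeError; `except AttributeError` catches it → returns 42.
3. In fetch: `val = validate()` → val = 42. No exception reaches fetch.
4. `except Exception` is skipped; fetch returns 42.
5. val = 42.
Result: 42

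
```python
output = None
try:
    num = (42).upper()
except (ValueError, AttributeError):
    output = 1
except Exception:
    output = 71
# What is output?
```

Step-by-step execution trace:
1. `num = (42).upper()` raises AttributeError.
2. `except (ValueError, AttributeError)` matches (AttributeError is in the tuple) → output = 1.
3. `except Exception` is not reached.
Result: 1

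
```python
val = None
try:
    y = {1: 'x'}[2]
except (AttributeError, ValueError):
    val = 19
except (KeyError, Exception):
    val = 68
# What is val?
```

Step-by-step execution trace:
1. `y = {1: 'x'}[2]` raises KeyError.
2. `except (AttributeError, ValueError)` does not match KeyError; skipped.
3. `except (KeyError, Exception)` matches (KeyError is in the tuple) → val = 68.
Result: 68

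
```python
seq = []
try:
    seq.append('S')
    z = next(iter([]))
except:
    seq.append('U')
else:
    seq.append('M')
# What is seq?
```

Step-by-step execution trace:
1. try: `seq.append('S')` → seq = ['S'].
2. `z = next(iter([]))` raises StopIteration.
3. bare `except` matches → `seq.append('U')` → seq = ['S', 'U'].
4. `else` is skipped (an exception was raised).
Result: ['S', 'U']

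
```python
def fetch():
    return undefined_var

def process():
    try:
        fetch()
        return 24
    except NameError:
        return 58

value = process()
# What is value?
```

Step-by-step execution trace:
1. `process()` calls `fetch()`.
2. `fetch()` evaluates `undefined_var`, which raises NameError; it propagates to the caller.
3. `return 24` is not reached.
4. `except NameError` in process matches → returns 58.
5. value = 58.
Result: 58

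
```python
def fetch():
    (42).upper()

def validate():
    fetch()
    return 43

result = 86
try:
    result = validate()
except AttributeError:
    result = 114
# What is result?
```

Step-by-step execution trace:
1. result starts at 86.
2. try: `validate()` calls `fetch()`.
3. `fetch()` evaluates `(42).upper()`, which raises AttributeError; it propagates through validate (uncaught).
4. `return 43` in validate is not reached; the assignment to result does not complete.
5. `except AttributeError` matches → result = 114.
Result: 114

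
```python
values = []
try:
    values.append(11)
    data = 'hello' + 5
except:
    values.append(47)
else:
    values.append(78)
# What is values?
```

Step-by-step execution trace:
1. try: `values.append(11)` → values = [11].
2. `data = 'hello' + 5` raises TypeError.
3. bare `except` matches → `values.append(47)` → values = [11, 47].
4. `else` is skipped (an exception was raised).
Result: [11, 47]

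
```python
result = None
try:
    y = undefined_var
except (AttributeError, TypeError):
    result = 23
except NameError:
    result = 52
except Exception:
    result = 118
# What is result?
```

Step-by-step execution trace:
1. `y = undefined_var` raises NameError.
2. `except (AttributeError, TypeError)` does not match NameError; skipped.
3. `except NameError` matches (exact type match) → result = 52.
4. `except Exception` is not reached.
Result: 52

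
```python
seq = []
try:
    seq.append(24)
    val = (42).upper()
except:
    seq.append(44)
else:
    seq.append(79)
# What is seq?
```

Step-by-step execution trace:
1. try: `seq.append(24)` → seq = [24].
2. `val = (42).upper()` raises AttributeError.
3. bare `except` matches → `seq.append(44)` → seq = [24, 44].
4. `else` is skipped (an exception was raised).
Result: [24, 44]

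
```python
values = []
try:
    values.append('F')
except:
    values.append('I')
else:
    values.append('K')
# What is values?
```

Step-by-step execution trace:
1. try: `values.append('F')` → values = ['F']. No exception raised.
2. `except` is skipped.
3. `else` runs (try completed without exception): `values.append('K')` → values = ['F', 'K'].
Result: ['F', 'K']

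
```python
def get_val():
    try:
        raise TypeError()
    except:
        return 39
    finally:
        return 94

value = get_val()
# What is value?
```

Step-by-step execution trace:
1. `get_val()` enters try: `raise TypeError()` raises TypeError.
2. bare `except` matches → `return 39` sets pending return value 39.
3. Before returning, `finally: return 94` runs and overrides the pending return.
4. get_val() returns 94 → value = 94.
Result: 94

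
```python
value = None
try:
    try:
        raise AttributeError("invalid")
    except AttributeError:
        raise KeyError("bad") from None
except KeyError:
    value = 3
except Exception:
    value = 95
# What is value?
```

Step-by-step execution trace:
1. Inner try raises AttributeError; inner `except AttributeError` catches it.
2. `raise KeyError(...) from None` raises KeyError (from None suppresses __context__, but the active exception is still KeyError).
3. Outer `except KeyError` matches → value = 3.
4. `except Exception` is not reached.
Result: 3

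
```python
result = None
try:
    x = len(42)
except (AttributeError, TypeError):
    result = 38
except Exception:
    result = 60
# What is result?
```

Step-by-step execution trace:
1. `x = len(42)` raises TypeError.
2. `except (AttributeError, TypeError)` matches (TypeError is in the tuple) → result = 38.
3. `except Exception` is not reached.
Result: 38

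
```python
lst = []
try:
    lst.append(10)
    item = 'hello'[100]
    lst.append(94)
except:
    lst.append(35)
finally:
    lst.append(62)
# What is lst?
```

Step-by-step execution trace:
1. try: `lst.append(10)` → lst = [10].
2. `item = 'hello'[100]` raises IndexError; `lst.append(94)` is not reached.
3. bare `except` matches → `lst.append(35)` → lst = [10, 35].
4. finally always runs: `lst.append(62)` → lst = [10, 35, 62].
Result: [10, 35, 62]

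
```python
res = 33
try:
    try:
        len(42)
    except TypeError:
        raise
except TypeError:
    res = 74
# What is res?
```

Step-by-step execution trace:
1. Inner try: `len(42)` raises TypeError.
2. Inner `except TypeError` matches; bare `raise` re-raises the same TypeError.
3. Outer `except TypeError` matches → res = 74.
Result: 74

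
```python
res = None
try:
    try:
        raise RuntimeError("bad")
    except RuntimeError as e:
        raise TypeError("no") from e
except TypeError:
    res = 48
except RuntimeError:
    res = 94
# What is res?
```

Step-by-step execution trace:
1. Inner try raises RuntimeError; inner `except RuntimeError as e` catches it.
2. `raise TypeError(...) from e` raises TypeError (RuntimeError is attached as __cause__, but only TypeError is active).
3. Outer `except TypeError` matches → res = 48.
4. `except RuntimeError` is not reached.
Result: 48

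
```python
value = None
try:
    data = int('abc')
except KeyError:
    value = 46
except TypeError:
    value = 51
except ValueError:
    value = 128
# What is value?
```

Step-by-step execution trace:
1. `data = int('abc')` raises ValueError.
2. `except KeyError` does not match ValueError; skipped.
3. `except TypeError` does not match ValueError; skipped.
4. `except ValueError` matches → value = 128.
Result: 128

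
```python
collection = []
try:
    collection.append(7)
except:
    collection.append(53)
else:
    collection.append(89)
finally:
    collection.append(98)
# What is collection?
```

Step-by-step execution trace:
1. try: `collection.append(7)` → collection = [7]. No exception raised.
2. `except` is skipped.
3. `else` runs: `collection.append(89)` → collection = [7, 89].
4. `finally` always runs: `collection.append(98)` → collection = [7, 89, 98].
Result: [7, 89, 98]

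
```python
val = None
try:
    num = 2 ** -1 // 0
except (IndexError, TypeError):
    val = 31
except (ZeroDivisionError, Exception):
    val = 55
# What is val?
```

Step-by-step execution trace:
1. `num = 2 ** -1 // 0` raises ZeroDivisionError.
2. `except (IndexError, TypeError)` does not match ZeroDivisionError; skipped.
3. `except (ZeroDivisionError, Exception)` matches (ZeroDivisionError is in the tuple) → val = 55.
Result: 55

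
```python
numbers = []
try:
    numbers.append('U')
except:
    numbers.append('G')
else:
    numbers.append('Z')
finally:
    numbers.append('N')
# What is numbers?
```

Step-by-step execution trace:
1. try: `numbers.append('U')` → numbers = ['U']. No exception raised.
2. `except` is skipped.
3. `else` runs: `numbers.append('Z')` → numbers = ['U', 'Z'].
4. `finally` always runs: `numbers.append('N')` → numbers = ['U', 'Z', 'N'].
Result: ['U', 'Z', 'N']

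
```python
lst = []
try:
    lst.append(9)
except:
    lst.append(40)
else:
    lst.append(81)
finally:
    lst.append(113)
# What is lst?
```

Step-by-step execution trace:
1. try: `lst.append(9)` → lst = [9]. No exception raised.
2. `except` is skipped.
3. `else` runs: `lst.append(81)` → lst = [9, 81].
4. `finally` always runs: `lst.append(113)` → lst = [9, 81, 113].
Result: [9, 81, 113]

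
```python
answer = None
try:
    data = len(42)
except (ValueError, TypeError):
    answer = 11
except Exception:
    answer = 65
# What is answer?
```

Step-by-step execution trace:
1. `data = len(42)` raises TypeError.
2. `except (ValueError, TypeError)` matches (TypeError is in the tuple) → answer = 11.
3. `except Exception` is not reached.
Result: 11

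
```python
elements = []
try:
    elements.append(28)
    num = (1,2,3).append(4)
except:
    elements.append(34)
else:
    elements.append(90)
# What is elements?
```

Step-by-step execution trace:
1. try: `elements.append(28)` → elements = [28].
2. `num = (1,2,3).append(4)` raises AttributeError.
3. bare `except` matches → `elements.append(34)` → elements = [28, 34].
4. `else` is skipped (an exception was raised).
Result: [28, 34]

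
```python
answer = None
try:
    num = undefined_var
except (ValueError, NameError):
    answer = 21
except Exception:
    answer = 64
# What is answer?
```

Step-by-step execution trace:
1. `num = undefined_var` raises NameError.
2. `except (ValueError, NameError)` matches (NameError is in the tuple) → answer = 21.
3. `except Exception` is not reached.
Result: 21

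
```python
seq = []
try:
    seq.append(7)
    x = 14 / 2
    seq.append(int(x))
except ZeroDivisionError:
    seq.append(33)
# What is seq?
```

Step-by-step execution trace:
1. try: `seq.append(7)` → seq = [7].
2. `x = 14 / 2` → x = 7.0. No exception raised.
3. `seq.append(int(x))` → seq = [7, 7].
4. `except ZeroDivisionError` is skipped (no exception was raised).
Result: [7, 7]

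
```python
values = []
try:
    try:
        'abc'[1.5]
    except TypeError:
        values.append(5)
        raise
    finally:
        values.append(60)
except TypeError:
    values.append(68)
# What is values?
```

Step-by-step execution trace:
1. Inner try: `'abc'[1.5]` raises TypeError.
2. Inner `except TypeError` matches → `values.append(5)` → values = [5].
3. bare `raise` re-raises TypeError.
4. Inner `finally` runs during unwinding: `values.append(60)` → values = [5, 60].
5. Outer `except TypeError` matches → `values.append(68)` → values = [5, 60, 68].
Result: [5, 60, 68]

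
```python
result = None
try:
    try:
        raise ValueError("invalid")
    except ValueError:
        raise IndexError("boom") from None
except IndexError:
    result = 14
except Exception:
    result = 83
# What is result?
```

Step-by-step execution trace:
1. Inner try raises ValueError; inner `except ValueError` catches it.
2. `raise IndexError(...) from None` raises IndexError (from None suppresses __context__, but the active exception is still IndexError).
3. Outer `except IndexError` matches → result = 14.
4. `except Exception` is not reached.
Result: 14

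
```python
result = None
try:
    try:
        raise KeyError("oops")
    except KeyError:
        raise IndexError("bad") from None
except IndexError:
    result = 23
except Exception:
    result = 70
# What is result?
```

Step-by-step execution trace:
1. Inner try raises KeyError; inner `except KeyError` catches it.
2. `raise IndexError(...) from None` raises IndexError (from None suppresses __context__, but the active exception is still IndexError).
3. Outer `except IndexError` matches → result = 23.
4. `except Exception` is not reached.
Result: 23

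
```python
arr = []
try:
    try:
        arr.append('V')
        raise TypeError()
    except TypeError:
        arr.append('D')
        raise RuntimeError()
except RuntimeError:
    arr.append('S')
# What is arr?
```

Step-by-step execution trace:
1. Inner try: `arr.append('V')` → arr = ['V'].
2. `raise TypeError()` raises TypeError.
3. Inner `except TypeError` matches → `arr.append('D')` → arr = ['V', 'D'].
4. `raise RuntimeError()` raises RuntimeError; propagates to outer try.
5. Outer `except RuntimeError` matches → `arr.append('S')` → arr = ['V', 'D', 'S'].
Result: ['V', 'D', 'S']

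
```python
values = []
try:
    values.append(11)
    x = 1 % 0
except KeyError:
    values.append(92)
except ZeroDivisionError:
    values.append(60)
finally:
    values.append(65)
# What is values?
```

Step-by-step execution trace:
1. try: `values.append(11)` → values = [11].
2. `x = 1 % 0` raises ZeroDivisionError.
3. `except KeyError` does not match ZeroDivisionError; skipped.
4. `except ZeroDivisionError` matches → `values.append(60)` → values = [11, 60].
5. finally always runs: `values.append(65)` → values = [11, 60, 65].
Result: [11, 60, 65]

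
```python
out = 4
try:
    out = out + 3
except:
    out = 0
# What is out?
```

Step-by-step execution trace:
1. out starts at 4.
2. try: `out = out + 3` → out = 7. No exception raised.
3. `except` is skipped.
Result: 7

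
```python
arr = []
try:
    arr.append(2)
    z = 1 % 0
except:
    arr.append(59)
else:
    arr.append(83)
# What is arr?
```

Step-by-step execution trace:
1. try: `arr.append(2)` → arr = [2].
2. `z = 1 % 0` raises ZeroDivisionError.
3. bare `except` matches → `arr.append(59)` → arr = [2, 59].
4. `else` is skipped (an exception was raised).
Result: [2, 59]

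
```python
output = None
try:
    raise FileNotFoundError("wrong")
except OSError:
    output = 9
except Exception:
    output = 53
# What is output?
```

Step-by-step execution trace:
1. `raise FileNotFoundError(...)` raises FileNotFoundError.
2. `except OSError` matches (FileNotFoundError is a subclass of OSError) → output = 9.
3. `except Exception` is not reached.
Result: 9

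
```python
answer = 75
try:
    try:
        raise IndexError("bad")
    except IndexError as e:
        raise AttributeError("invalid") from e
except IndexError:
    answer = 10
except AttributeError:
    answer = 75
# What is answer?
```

Step-by-step execution trace:
1. Inner try raises IndexError; inner `except IndexError as e` catches it.
2. `raise AttributeError(...) from e` raises AttributeError (IndexError is attached as __cause__, but only AttributeError is active).
3. Outer `except IndexError` does not match AttributeError; skipped.
4. Outer `except AttributeError` matches → answer = 75.
Result: 75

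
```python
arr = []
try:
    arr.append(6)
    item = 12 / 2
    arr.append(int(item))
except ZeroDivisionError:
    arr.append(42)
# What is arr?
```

Step-by-step execution trace:
1. try: `arr.append(6)` → arr = [6].
2. `item = 12 / 2` → item = 6.0. No exception raised.
3. `arr.append(int(item))` → arr = [6, 6].
4. `except ZeroDivisionError` is skipped (no exception was raised).
Result: [6, 6]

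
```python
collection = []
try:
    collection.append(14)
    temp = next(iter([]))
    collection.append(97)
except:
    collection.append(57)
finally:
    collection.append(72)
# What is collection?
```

Step-by-step execution trace:
1. try: `collection.append(14)` → collection = [14].
2. `temp = next(iter([]))` raises StopIteration; `collection.append(97)` is not reached.
3. bare `except` matches → `collection.append(57)` → collection = [14, 57].
4. finally always runs: `collection.append(72)` → collection = [14, 57, 72].
Result: [14, 57, 72]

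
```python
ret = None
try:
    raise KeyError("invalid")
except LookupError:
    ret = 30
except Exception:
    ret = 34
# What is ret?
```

Step-by-step execution trace:
1. `raise KeyError(...)` raises KeyError.
2. `except LookupError` matches (KeyError is a subclass of LookupError) → ret = 30.
3. `except Exception` is not reached.
Result: 30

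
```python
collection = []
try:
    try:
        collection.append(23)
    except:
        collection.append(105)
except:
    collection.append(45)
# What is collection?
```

Step-by-step execution trace:
1. Inner try: `collection.append(23)` → collection = [23]. No exception raised.
2. Inner `except` is skipped.
3. Inner try completes normally; outer `except` is skipped.
Result: [23]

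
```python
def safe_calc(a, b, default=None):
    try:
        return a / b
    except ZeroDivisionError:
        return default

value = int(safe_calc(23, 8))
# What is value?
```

Step-by-step execution trace:
1. `safe_calc(23, 8)` enters try: `return 23 / 8` → returns 2.875. No exception raised.
2. `except ZeroDivisionError` is skipped.
3. `int(2.875)` → 2 → value = 2.
Result: 2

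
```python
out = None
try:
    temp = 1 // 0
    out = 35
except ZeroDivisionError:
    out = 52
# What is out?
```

Step-by-step execution trace:
1. `temp = 1 // 0` raises ZeroDivisionError.
2. `out = 35` is not reached.
3. `except ZeroDivisionError` matches → out = 52.
Result: 52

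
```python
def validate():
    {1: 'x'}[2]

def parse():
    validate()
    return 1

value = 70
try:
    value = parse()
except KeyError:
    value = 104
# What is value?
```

Step-by-step execution trace:
1. value starts at 70.
2. try: `parse()` calls `validate()`.
3. `validate()` evaluates `{1: 'x'}[2]`, which raises KeyError; it propagates through parse (uncaught).
4. `return 1` in parse is not reached; the assignment to value does not complete.
5. `except KeyError` matches → value = 104.
Result: 104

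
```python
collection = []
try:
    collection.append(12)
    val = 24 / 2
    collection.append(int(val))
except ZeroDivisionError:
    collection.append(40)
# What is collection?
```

Step-by-step execution trace:
1. try: `collection.append(12)` → collection = [12].
2. `val = 24 / 2` → val = 12.0. No exception raised.
3. `collection.append(int(val))` → collection = [12, 12].
4. `except ZeroDivisionError` is skipped (no exception was raised).
Result: [12, 12]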